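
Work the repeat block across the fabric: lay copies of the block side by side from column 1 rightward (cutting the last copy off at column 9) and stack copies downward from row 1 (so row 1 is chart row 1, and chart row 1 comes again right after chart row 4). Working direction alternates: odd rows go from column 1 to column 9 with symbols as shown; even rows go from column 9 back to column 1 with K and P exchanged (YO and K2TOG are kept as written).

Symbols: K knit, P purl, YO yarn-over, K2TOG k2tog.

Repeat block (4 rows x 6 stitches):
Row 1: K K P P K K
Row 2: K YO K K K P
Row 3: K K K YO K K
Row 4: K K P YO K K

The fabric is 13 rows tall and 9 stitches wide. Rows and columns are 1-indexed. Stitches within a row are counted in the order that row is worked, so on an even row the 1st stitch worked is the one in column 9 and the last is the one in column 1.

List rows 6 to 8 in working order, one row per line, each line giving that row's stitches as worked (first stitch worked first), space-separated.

== ROWS AS WORKED ==
P YO P K P P P YO P
K K K YO K K K K K
K P P P P YO K P P

Derivation:
Row 6: chart row 2, WS - tiled (columns 1-9): K YO K K K P K YO K; work from column 9 back to 1 with K<->P swapped.
Row 7: chart row 3, RS - tile across columns 1-9 and work as-is.
Row 8: chart row 4, WS - tiled (columns 1-9): K K P YO K K K K P; work from column 9 back to 1 with K<->P swapped.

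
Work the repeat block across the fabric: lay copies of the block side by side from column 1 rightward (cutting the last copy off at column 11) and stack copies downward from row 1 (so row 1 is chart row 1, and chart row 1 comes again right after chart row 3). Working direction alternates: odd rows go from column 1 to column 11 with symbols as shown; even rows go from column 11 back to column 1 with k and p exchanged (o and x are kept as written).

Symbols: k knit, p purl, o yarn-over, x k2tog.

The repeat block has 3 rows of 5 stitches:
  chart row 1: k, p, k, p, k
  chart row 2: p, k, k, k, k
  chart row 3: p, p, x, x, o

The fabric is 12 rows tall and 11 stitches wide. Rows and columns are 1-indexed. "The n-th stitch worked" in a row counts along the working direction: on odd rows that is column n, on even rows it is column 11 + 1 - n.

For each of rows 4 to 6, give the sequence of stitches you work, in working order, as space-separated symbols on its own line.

Row 4: chart row 1, WS - tiled (columns 1-11): k p k p k k p k p k k; work from column 11 back to 1 with k<->p swapped.
Row 5: chart row 2, RS - tile across columns 1-11 and work as-is.
Row 6: chart row 3, WS - tiled (columns 1-11): p p x x o p p x x o p; work from column 11 back to 1 with k<->p swapped.

== ROWS AS WORKED ==
p p k p k p p k p k p
p k k k k p k k k k p
k o x x k k o x x k k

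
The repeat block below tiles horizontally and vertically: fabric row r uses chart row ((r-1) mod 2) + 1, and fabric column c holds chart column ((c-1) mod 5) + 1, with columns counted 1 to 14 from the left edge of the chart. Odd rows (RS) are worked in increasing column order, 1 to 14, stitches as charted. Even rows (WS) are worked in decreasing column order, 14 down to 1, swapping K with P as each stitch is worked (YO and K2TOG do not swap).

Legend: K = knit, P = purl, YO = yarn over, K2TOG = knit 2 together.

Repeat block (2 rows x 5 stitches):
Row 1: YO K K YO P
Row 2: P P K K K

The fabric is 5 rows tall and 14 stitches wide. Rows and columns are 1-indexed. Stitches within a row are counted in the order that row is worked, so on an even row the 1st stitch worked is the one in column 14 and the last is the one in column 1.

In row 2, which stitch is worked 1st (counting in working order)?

Stitch:
P

Derivation:
Row 2 uses chart row ((2-1) mod 2)+1 = 2. Row 2 is even, so WS.
Chart row 2 tiled across columns 1-14: P P K K K P P K K K P P K K
WS row: flip the tiled sequence (start at column 14) and apply K<->P; YO and K2TOG stay.
Row 2 as worked: P P K K P P P K K P P P K K
Counting 1 along the worked row gives P.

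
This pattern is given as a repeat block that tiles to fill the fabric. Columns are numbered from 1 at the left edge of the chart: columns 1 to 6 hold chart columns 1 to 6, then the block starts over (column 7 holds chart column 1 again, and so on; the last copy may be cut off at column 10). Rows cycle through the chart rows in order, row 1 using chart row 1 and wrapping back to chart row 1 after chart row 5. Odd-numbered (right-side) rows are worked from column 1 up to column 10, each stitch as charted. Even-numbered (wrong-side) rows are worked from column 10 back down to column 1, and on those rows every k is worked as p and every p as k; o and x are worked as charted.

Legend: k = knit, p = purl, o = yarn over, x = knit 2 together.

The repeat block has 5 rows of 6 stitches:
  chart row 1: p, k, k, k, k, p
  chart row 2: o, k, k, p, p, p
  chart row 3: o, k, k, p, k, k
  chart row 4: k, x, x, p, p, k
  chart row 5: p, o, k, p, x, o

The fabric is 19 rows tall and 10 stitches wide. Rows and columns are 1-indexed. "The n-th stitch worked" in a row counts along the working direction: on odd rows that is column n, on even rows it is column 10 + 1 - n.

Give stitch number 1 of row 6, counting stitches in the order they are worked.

== STITCH ==
p

Derivation:
Row 6 uses chart row ((6-1) mod 5)+1 = 1. Row 6 is even, so WS.
Chart row 1 tiled across columns 1-10: p k k k k p p k k k
Wrong side: read the tiled row from column 10 down to 1 and exchange k with p (leave o, x).
Row 6 as worked: p p p k k p p p p k
Stitch 1 in working order -> p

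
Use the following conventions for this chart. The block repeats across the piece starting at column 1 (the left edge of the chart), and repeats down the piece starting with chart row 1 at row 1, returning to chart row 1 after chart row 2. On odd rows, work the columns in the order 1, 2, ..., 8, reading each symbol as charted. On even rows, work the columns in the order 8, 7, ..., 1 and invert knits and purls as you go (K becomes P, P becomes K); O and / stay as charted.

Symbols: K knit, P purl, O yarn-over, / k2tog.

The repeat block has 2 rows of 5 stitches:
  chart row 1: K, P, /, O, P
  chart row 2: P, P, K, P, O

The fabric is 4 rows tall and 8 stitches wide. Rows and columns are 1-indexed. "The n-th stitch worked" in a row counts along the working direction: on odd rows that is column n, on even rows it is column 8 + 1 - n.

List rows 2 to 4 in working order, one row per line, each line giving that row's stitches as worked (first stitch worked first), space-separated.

Row 2: chart row 2, WS - tiled (columns 1-8): P P K P O P P K; work from column 8 back to 1 with K<->P swapped.
Row 3: chart row 1, RS - tile across columns 1-8 and work as-is.
Row 4: chart row 2, WS - tiled (columns 1-8): P P K P O P P K; work from column 8 back to 1 with K<->P swapped.

Rows as worked:
P K K O K P K K
K P / O P K P /
P K K O K P K K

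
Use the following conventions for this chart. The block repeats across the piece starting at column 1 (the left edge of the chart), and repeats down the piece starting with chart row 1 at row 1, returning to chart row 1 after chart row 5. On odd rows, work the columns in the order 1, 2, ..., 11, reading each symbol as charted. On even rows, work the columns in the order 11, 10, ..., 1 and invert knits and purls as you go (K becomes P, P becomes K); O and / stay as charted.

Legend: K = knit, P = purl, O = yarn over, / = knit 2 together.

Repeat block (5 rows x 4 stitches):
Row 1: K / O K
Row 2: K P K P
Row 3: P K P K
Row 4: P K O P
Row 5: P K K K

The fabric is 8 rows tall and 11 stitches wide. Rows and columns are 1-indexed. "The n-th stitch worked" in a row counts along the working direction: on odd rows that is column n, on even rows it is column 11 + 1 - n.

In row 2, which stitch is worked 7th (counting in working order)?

Row 2 uses chart row ((2-1) mod 5)+1 = 2. Row 2 is even, so WS.
Chart row 2 tiled across columns 1-11: K P K P K P K P K P K
WS: work from column 11 back to column 1 (reverse the tiled row), swapping K<->P (O and / unchanged).
Row 2 as worked: P K P K P K P K P K P
Counting 7 along the worked row gives P.

Stitch:
P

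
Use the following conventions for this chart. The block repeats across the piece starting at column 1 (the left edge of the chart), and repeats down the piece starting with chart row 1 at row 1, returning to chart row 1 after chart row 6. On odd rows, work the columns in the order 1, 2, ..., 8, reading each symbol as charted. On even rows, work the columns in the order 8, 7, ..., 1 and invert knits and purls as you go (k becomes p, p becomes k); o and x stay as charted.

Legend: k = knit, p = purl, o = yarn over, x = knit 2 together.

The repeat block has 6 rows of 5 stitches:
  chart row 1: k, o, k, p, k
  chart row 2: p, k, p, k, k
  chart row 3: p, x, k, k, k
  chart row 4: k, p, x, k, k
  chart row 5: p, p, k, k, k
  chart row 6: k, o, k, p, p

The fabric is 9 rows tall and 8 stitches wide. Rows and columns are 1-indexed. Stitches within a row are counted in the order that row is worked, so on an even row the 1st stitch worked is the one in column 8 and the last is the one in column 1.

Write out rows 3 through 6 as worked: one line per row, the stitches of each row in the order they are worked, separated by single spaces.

Rows as worked:
p x k k k p x k
x k p p p x k p
p p k k k p p k
p o p k k p o p

Derivation:
Row 3: chart row 3, RS - tile across columns 1-8 and work as-is.
Row 4: chart row 4, WS - tiled (columns 1-8): k p x k k k p x; work from column 8 back to 1 with k<->p swapped.
Row 5: chart row 5, RS - tile across columns 1-8 and work as-is.
Row 6: chart row 6, WS - tiled (columns 1-8): k o k p p k o k; work from column 8 back to 1 with k<->p swapped.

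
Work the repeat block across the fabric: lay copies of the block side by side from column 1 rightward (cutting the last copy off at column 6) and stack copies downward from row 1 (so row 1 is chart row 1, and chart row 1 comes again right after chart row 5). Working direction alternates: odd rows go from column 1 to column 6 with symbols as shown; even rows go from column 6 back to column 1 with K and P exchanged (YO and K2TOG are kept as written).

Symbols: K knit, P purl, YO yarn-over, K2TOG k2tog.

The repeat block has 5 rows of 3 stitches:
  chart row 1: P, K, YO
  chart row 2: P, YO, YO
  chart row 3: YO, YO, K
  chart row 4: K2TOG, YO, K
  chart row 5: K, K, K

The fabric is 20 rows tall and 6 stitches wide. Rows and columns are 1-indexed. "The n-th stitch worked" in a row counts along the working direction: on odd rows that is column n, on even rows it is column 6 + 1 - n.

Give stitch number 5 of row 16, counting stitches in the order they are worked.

Result:
P

Derivation:
For row 16: chart row = ((16-1) mod 5) + 1 = 1; this is a WS (even) row.
Chart row 1 tiled across columns 1-6: P K YO P K YO
Wrong side: read the tiled row from column 6 down to 1 and exchange K with P (leave YO, K2TOG).
Row 16 as worked: YO P K YO P K
The 5th stitch worked is P.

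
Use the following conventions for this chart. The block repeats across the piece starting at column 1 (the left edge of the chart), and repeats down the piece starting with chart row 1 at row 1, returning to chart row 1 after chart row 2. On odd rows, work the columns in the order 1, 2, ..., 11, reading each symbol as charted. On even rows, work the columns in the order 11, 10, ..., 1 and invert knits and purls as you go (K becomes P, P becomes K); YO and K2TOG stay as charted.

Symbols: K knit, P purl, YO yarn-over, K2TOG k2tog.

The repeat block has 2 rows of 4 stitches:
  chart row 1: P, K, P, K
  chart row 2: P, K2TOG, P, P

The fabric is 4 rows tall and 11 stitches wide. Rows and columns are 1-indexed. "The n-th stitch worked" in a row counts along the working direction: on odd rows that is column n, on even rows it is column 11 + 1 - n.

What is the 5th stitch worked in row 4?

For row 4: chart row = ((4-1) mod 2) + 1 = 2; this is a WS (even) row.
Chart row 2 tiled across columns 1-11: P K2TOG P P P K2TOG P P P K2TOG P
WS: work from column 11 back to column 1 (reverse the tiled row), swapping K<->P (YO and K2TOG unchanged).
Row 4 as worked: K K2TOG K K K K2TOG K K K K2TOG K
Stitch 5 in working order -> K

== STITCH ==
K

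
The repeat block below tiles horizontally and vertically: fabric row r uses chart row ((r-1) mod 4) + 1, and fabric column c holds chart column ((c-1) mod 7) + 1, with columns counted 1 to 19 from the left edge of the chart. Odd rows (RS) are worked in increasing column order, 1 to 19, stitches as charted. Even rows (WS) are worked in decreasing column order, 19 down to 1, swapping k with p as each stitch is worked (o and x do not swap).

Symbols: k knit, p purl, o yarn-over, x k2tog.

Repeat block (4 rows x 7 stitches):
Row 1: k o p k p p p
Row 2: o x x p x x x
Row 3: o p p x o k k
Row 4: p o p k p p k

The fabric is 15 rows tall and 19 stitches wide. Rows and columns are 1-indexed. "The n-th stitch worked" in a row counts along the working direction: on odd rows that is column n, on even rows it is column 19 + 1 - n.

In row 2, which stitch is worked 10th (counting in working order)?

Row 2: (2-1) mod 4 = 1, so use chart row 2. Even row -> WS.
Chart row 2 tiled across columns 1-19: o x x p x x x o x x p x x x o x x p x
WS row: flip the tiled sequence (start at column 19) and apply k<->p; o and x stay.
Row 2 as worked: x k x x o x x x k x x o x x x k x x o
Counting 10 along the worked row gives x.

Stitch:
x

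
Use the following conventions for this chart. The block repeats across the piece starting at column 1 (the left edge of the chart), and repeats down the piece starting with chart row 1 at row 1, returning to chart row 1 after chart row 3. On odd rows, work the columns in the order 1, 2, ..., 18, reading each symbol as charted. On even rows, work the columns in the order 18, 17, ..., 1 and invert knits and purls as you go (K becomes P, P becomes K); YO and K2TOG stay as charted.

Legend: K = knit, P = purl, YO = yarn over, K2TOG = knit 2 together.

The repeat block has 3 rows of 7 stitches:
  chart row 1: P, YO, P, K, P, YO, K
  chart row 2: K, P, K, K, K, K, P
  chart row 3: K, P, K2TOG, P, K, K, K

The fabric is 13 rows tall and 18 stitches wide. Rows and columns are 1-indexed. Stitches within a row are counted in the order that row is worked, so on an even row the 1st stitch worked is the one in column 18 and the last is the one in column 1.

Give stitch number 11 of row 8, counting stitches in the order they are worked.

Result:
P

Derivation:
Row 8: (8-1) mod 3 = 1, so use chart row 2. Even row -> WS.
Chart row 2 tiled across columns 1-18: K P K K K K P K P K K K K P K P K K
Wrong side: read the tiled row from column 18 down to 1 and exchange K with P (leave YO, K2TOG).
Row 8 as worked: P P K P K P P P P K P K P P P P K P
Counting 11 along the worked row gives P.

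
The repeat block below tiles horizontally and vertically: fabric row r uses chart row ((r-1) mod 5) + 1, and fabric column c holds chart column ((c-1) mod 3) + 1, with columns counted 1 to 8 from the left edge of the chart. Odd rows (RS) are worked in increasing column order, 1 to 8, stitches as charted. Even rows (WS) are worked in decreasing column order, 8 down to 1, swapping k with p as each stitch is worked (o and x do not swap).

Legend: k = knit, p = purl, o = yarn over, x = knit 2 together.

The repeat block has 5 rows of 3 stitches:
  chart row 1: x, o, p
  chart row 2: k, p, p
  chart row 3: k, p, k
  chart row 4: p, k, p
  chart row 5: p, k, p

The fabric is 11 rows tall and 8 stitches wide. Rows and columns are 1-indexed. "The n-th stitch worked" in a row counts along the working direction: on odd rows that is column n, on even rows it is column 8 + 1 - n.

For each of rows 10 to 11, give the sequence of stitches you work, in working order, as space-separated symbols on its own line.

Row 10: chart row 5, WS - tiled (columns 1-8): p k p p k p p k; work from column 8 back to 1 with k<->p swapped.
Row 11: chart row 1, RS - tile across columns 1-8 and work as-is.

Rows as worked:
p k k p k k p k
x o p x o p x o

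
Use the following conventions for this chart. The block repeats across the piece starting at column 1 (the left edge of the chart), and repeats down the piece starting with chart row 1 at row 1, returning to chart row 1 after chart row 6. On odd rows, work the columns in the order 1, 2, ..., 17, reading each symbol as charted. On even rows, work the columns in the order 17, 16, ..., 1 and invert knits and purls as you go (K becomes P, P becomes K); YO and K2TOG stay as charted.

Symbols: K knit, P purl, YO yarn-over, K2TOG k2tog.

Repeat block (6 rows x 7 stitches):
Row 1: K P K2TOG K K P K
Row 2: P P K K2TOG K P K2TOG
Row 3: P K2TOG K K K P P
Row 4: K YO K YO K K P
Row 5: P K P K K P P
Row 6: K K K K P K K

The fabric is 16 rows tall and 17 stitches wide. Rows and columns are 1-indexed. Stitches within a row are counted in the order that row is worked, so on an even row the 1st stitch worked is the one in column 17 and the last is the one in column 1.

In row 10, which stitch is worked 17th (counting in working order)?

== STITCH ==
P

Derivation:
Row 10 uses chart row ((10-1) mod 6)+1 = 4. Row 10 is even, so WS.
Chart row 4 tiled across columns 1-17: K YO K YO K K P K YO K YO K K P K YO K
WS row: flip the tiled sequence (start at column 17) and apply K<->P; YO and K2TOG stay.
Row 10 as worked: P YO P K P P YO P YO P K P P YO P YO P
Counting 17 along the worked row gives P.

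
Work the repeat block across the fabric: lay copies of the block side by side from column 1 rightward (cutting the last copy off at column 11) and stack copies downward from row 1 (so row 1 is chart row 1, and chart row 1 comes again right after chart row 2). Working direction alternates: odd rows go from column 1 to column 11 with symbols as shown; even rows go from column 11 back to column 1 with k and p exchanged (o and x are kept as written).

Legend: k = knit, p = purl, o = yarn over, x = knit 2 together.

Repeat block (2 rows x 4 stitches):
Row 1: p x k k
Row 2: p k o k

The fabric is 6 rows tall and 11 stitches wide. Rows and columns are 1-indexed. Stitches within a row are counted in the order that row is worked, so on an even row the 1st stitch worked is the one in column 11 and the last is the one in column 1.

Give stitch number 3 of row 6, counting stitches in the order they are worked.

Row 6: (6-1) mod 2 = 1, so use chart row 2. Even row -> WS.
Chart row 2 tiled across columns 1-11: p k o k p k o k p k o
WS row: flip the tiled sequence (start at column 11) and apply k<->p; o and x stay.
Row 6 as worked: o p k p o p k p o p k
Counting 3 along the worked row gives k.

== STITCH ==
k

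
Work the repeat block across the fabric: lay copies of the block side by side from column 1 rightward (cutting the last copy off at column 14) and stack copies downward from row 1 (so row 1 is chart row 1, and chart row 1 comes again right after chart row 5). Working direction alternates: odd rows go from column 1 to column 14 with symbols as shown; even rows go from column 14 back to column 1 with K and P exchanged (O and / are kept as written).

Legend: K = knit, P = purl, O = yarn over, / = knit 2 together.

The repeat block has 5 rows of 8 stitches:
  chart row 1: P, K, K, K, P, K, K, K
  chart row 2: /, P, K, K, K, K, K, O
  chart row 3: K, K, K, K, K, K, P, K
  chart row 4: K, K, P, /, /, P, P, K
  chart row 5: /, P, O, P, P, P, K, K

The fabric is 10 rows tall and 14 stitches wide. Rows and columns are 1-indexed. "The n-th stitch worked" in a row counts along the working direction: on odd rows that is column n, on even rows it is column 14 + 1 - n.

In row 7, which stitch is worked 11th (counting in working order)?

For row 7: chart row = ((7-1) mod 5) + 1 = 2; this is a RS (odd) row.
Chart row 2 tiled across columns 1-14: / P K K K K K O / P K K K K
RS: work column 1 to column 14, symbols as charted — the tiled row is the row as worked.
Stitch 11 in working order -> K

== STITCH ==
K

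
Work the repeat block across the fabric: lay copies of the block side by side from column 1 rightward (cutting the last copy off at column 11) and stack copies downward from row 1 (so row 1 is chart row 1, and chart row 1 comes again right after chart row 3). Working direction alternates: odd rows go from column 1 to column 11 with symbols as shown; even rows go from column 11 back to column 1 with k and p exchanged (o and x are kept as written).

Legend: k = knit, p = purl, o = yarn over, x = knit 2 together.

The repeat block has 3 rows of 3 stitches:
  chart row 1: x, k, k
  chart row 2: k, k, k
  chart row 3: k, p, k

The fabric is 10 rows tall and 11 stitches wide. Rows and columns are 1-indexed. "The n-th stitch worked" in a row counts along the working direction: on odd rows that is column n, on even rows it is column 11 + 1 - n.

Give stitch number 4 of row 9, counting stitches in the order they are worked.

Result:
k

Derivation:
Row 9: (9-1) mod 3 = 2, so use chart row 3. Odd row -> RS.
Chart row 3 tiled across columns 1-11: k p k k p k k p k k p
RS row: no reversal, no swap; stitch n worked = column n.
The 4th stitch worked is k.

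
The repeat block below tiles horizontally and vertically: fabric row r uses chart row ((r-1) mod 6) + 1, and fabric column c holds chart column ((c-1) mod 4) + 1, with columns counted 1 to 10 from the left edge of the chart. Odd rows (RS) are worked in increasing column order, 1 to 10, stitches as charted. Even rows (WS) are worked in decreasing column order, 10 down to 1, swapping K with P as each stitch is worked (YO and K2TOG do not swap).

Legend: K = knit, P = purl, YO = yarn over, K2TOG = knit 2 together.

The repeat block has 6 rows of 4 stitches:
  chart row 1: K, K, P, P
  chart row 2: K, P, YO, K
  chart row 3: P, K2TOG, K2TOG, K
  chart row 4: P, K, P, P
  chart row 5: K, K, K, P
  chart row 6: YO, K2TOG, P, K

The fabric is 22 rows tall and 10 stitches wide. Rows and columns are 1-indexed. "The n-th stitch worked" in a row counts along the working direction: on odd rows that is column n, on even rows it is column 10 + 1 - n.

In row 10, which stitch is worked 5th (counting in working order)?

Row 10 uses chart row ((10-1) mod 6)+1 = 4. Row 10 is even, so WS.
Chart row 4 tiled across columns 1-10: P K P P P K P P P K
WS row: flip the tiled sequence (start at column 10) and apply K<->P; YO and K2TOG stay.
Row 10 as worked: P K K K P K K K P K
Counting 5 along the worked row gives P.

Stitch:
P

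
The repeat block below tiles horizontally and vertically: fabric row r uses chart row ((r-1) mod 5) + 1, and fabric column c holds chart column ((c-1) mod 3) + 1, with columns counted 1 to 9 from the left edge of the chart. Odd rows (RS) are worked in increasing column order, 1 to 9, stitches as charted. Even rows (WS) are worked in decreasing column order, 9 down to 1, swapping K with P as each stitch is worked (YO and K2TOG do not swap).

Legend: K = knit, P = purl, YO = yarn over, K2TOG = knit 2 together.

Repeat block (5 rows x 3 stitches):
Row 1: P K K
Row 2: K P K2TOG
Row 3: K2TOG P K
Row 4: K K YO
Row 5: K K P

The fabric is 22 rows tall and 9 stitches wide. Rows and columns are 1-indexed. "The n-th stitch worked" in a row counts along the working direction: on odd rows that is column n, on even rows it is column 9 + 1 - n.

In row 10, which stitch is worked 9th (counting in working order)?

== STITCH ==
P

Derivation:
For row 10: chart row = ((10-1) mod 5) + 1 = 5; this is a WS (even) row.
Chart row 5 tiled across columns 1-9: K K P K K P K K P
Wrong side: read the tiled row from column 9 down to 1 and exchange K with P (leave YO, K2TOG).
Row 10 as worked: K P P K P P K P P
Stitch 9 in working order -> P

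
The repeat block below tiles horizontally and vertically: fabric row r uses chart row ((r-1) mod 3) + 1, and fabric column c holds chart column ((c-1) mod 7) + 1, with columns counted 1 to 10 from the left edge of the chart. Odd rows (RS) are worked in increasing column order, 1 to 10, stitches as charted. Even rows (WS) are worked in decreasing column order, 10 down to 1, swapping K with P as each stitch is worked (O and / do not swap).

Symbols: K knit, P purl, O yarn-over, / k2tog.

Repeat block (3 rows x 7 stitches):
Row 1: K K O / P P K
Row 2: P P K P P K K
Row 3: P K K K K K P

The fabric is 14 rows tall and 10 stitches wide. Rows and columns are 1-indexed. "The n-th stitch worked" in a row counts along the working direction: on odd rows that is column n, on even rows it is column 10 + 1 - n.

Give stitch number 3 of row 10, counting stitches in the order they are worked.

Result:
P

Derivation:
For row 10: chart row = ((10-1) mod 3) + 1 = 1; this is a WS (even) row.
Chart row 1 tiled across columns 1-10: K K O / P P K K K O
Wrong side: read the tiled row from column 10 down to 1 and exchange K with P (leave O, /).
Row 10 as worked: O P P P K K / O P P
The 3rd stitch worked is P.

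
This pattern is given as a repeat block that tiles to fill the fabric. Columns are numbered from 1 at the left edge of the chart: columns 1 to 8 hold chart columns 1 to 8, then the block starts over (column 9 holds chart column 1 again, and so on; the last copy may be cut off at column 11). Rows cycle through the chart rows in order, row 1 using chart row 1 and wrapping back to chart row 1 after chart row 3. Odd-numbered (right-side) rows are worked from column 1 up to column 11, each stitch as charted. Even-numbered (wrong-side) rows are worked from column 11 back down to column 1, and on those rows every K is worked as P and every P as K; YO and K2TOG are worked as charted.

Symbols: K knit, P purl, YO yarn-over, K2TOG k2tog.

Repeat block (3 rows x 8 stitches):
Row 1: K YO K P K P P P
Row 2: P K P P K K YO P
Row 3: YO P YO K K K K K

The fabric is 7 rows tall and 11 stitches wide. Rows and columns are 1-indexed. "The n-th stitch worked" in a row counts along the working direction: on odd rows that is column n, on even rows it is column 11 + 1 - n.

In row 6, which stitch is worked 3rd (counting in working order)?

== STITCH ==
YO

Derivation:
Row 6 uses chart row ((6-1) mod 3)+1 = 3. Row 6 is even, so WS.
Chart row 3 tiled across columns 1-11: YO P YO K K K K K YO P YO
Wrong side: read the tiled row from column 11 down to 1 and exchange K with P (leave YO, K2TOG).
Row 6 as worked: YO K YO P P P P P YO K YO
Counting 3 along the worked row gives YO.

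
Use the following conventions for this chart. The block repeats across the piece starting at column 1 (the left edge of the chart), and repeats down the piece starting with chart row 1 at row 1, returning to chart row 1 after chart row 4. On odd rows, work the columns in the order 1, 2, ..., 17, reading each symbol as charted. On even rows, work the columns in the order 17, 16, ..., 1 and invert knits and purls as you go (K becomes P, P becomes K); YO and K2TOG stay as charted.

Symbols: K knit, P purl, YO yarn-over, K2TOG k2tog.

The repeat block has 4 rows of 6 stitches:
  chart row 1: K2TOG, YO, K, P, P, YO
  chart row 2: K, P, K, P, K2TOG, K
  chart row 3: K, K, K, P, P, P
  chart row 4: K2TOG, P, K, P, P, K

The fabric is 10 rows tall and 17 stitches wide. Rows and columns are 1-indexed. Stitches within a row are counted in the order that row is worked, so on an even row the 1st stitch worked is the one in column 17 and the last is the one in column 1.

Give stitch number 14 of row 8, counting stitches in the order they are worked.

For row 8: chart row = ((8-1) mod 4) + 1 = 4; this is a WS (even) row.
Chart row 4 tiled across columns 1-17: K2TOG P K P P K K2TOG P K P P K K2TOG P K P P
WS row: flip the tiled sequence (start at column 17) and apply K<->P; YO and K2TOG stay.
Row 8 as worked: K K P K K2TOG P K K P K K2TOG P K K P K K2TOG
Stitch 14 in working order -> K

Result:
K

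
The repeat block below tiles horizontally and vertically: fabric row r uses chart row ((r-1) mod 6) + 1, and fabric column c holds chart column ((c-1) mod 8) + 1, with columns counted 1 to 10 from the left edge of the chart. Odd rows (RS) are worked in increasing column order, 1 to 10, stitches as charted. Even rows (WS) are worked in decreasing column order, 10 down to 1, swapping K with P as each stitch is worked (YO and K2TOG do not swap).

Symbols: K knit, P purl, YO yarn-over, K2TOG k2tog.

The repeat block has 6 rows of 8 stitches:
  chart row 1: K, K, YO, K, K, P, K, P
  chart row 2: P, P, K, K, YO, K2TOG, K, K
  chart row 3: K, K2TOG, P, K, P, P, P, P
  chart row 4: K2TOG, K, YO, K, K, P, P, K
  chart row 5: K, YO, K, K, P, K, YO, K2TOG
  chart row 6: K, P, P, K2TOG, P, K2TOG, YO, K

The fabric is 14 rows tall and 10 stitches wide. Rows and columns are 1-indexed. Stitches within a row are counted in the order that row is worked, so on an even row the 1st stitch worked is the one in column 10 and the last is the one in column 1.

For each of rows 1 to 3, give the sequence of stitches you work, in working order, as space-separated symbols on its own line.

Row 1: chart row 1, RS - tile across columns 1-10 and work as-is.
Row 2: chart row 2, WS - tiled (columns 1-10): P P K K YO K2TOG K K P P; work from column 10 back to 1 with K<->P swapped.
Row 3: chart row 3, RS - tile across columns 1-10 and work as-is.

== ROWS AS WORKED ==
K K YO K K P K P K K
K K P P K2TOG YO P P K K
K K2TOG P K P P P P K K2TOG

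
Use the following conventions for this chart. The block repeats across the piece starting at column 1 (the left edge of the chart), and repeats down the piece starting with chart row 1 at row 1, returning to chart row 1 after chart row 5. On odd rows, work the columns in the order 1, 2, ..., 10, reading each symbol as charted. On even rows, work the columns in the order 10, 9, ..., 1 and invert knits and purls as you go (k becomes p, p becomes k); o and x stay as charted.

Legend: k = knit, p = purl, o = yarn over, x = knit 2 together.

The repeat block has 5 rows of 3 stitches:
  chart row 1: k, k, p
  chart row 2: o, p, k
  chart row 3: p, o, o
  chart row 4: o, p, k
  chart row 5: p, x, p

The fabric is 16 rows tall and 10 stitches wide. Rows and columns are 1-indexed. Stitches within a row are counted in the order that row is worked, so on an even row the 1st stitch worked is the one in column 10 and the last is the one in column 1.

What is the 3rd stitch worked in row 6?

Stitch:
p

Derivation:
For row 6: chart row = ((6-1) mod 5) + 1 = 1; this is a WS (even) row.
Chart row 1 tiled across columns 1-10: k k p k k p k k p k
WS: work from column 10 back to column 1 (reverse the tiled row), swapping k<->p (o and x unchanged).
Row 6 as worked: p k p p k p p k p p
The 3rd stitch worked is p.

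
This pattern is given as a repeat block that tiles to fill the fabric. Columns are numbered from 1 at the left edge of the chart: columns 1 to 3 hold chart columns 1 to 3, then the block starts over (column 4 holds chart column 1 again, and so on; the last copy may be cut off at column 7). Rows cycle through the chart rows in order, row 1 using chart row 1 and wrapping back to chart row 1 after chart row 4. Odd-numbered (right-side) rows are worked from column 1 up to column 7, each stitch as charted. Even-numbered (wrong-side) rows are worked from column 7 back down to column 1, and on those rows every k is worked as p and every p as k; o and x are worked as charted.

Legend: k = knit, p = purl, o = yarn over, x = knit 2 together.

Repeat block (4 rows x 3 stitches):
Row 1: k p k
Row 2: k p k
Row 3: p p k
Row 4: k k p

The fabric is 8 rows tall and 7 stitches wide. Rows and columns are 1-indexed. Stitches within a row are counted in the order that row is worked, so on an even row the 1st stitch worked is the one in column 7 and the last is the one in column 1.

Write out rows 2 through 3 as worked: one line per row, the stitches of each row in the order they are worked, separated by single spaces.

Result:
p p k p p k p
p p k p p k p

Derivation:
Row 2: chart row 2, WS - tiled (columns 1-7): k p k k p k k; work from column 7 back to 1 with k<->p swapped.
Row 3: chart row 3, RS - tile across columns 1-7 and work as-is.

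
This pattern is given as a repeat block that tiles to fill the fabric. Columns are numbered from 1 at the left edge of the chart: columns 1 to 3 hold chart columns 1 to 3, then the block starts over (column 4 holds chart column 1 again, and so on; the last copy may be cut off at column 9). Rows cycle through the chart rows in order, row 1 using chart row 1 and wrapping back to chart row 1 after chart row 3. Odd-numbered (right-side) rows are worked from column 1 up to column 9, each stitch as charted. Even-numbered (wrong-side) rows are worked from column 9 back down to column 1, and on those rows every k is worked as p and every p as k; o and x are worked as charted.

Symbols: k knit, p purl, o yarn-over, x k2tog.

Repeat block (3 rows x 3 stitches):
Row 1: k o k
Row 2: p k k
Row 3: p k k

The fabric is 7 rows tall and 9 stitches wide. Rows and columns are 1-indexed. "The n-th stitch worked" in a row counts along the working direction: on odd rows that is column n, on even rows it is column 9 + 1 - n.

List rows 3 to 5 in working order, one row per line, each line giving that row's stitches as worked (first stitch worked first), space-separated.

== ROWS AS WORKED ==
p k k p k k p k k
p o p p o p p o p
p k k p k k p k k

Derivation:
Row 3: chart row 3, RS - tile across columns 1-9 and work as-is.
Row 4: chart row 1, WS - tiled (columns 1-9): k o k k o k k o k; work from column 9 back to 1 with k<->p swapped.
Row 5: chart row 2, RS - tile across columns 1-9 and work as-is.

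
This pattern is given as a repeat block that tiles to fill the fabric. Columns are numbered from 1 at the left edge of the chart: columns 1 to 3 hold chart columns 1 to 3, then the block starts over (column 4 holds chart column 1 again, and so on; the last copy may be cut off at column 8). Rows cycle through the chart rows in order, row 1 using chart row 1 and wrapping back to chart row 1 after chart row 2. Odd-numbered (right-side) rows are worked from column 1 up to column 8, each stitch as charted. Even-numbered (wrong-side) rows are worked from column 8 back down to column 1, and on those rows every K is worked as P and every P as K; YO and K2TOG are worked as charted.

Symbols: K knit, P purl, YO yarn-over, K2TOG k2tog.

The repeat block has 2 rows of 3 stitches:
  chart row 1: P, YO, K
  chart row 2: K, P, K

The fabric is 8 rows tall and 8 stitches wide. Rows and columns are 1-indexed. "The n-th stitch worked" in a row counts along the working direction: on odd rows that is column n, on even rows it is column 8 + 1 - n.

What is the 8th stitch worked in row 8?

Row 8 uses chart row ((8-1) mod 2)+1 = 2. Row 8 is even, so WS.
Chart row 2 tiled across columns 1-8: K P K K P K K P
Wrong side: read the tiled row from column 8 down to 1 and exchange K with P (leave YO, K2TOG).
Row 8 as worked: K P P K P P K P
Counting 8 along the worked row gives P.

== STITCH ==
P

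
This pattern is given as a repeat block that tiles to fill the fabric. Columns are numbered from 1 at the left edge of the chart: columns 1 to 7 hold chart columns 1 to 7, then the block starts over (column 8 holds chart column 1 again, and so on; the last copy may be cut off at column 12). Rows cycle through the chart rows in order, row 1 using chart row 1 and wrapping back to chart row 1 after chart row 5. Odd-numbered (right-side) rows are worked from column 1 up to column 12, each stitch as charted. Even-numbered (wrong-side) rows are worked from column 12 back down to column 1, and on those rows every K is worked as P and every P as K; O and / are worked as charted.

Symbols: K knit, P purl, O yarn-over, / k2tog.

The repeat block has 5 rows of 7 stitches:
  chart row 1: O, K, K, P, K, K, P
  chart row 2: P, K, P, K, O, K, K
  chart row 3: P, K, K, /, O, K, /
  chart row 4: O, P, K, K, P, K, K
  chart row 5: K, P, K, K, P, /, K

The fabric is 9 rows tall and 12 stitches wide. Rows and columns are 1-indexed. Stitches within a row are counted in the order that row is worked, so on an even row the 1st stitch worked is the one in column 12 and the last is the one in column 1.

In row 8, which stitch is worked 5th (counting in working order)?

Result:
K

Derivation:
Row 8: (8-1) mod 5 = 2, so use chart row 3. Even row -> WS.
Chart row 3 tiled across columns 1-12: P K K / O K / P K K / O
Wrong side: read the tiled row from column 12 down to 1 and exchange K with P (leave O, /).
Row 8 as worked: O / P P K / P O / P P K
Stitch 5 in working order -> K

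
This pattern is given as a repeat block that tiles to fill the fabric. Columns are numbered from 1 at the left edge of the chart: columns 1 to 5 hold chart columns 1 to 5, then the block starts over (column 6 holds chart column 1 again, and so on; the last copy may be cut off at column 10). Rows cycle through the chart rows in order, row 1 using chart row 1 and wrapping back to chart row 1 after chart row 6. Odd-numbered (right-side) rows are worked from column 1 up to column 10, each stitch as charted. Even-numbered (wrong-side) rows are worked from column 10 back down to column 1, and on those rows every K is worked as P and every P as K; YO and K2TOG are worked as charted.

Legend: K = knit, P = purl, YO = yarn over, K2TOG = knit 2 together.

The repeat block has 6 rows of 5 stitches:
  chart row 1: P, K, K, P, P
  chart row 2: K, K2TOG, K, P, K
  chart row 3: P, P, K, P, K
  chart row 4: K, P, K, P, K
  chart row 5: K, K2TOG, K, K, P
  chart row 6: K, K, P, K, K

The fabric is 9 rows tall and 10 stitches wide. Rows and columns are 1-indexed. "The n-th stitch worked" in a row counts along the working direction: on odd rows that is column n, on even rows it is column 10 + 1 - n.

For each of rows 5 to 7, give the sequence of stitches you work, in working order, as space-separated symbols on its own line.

Result:
K K2TOG K K P K K2TOG K K P
P P K P P P P K P P
P K K P P P K K P P

Derivation:
Row 5: chart row 5, RS - tile across columns 1-10 and work as-is.
Row 6: chart row 6, WS - tiled (columns 1-10): K K P K K K K P K K; work from column 10 back to 1 with K<->P swapped.
Row 7: chart row 1, RS - tile across columns 1-10 and work as-is.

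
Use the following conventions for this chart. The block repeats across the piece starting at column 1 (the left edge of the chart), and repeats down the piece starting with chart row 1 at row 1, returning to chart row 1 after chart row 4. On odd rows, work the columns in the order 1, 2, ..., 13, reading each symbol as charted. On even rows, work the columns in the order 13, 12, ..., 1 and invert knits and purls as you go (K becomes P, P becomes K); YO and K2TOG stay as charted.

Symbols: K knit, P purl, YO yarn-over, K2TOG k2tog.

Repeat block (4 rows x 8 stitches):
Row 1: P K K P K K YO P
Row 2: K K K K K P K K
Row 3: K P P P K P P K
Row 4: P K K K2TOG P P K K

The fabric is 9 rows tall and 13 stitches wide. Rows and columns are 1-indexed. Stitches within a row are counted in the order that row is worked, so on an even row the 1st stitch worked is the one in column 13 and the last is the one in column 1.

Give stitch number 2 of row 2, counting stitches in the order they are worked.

Row 2: (2-1) mod 4 = 1, so use chart row 2. Even row -> WS.
Chart row 2 tiled across columns 1-13: K K K K K P K K K K K K K
WS: work from column 13 back to column 1 (reverse the tiled row), swapping K<->P (YO and K2TOG unchanged).
Row 2 as worked: P P P P P P P K P P P P P
Counting 2 along the worked row gives P.

== STITCH ==
P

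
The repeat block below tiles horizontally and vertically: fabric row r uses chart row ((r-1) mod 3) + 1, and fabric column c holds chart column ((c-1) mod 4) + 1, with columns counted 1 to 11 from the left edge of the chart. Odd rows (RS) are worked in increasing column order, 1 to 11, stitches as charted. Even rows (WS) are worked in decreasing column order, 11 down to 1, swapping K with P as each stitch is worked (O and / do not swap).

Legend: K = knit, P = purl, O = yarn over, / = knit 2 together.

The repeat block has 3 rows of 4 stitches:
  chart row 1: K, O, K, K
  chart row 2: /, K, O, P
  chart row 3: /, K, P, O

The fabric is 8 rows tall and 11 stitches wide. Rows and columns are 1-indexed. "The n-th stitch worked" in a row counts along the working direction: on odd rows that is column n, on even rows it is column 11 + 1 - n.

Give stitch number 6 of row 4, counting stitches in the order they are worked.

== STITCH ==
O

Derivation:
Row 4 uses chart row ((4-1) mod 3)+1 = 1. Row 4 is even, so WS.
Chart row 1 tiled across columns 1-11: K O K K K O K K K O K
Wrong side: read the tiled row from column 11 down to 1 and exchange K with P (leave O, /).
Row 4 as worked: P O P P P O P P P O P
Counting 6 along the worked row gives O.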